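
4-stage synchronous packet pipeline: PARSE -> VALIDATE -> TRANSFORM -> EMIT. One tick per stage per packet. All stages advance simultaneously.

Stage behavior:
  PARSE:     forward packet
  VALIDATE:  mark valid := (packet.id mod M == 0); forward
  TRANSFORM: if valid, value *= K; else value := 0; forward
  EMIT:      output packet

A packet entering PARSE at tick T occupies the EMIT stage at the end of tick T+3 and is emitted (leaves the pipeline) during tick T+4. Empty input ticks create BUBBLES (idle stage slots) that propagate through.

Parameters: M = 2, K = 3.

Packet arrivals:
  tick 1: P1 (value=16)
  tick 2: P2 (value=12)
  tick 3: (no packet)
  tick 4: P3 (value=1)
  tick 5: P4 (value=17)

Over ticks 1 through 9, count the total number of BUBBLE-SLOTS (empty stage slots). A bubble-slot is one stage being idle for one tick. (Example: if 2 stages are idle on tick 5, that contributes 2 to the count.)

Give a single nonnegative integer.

Answer: 20

Derivation:
Tick 1: [PARSE:P1(v=16,ok=F), VALIDATE:-, TRANSFORM:-, EMIT:-] out:-; bubbles=3
Tick 2: [PARSE:P2(v=12,ok=F), VALIDATE:P1(v=16,ok=F), TRANSFORM:-, EMIT:-] out:-; bubbles=2
Tick 3: [PARSE:-, VALIDATE:P2(v=12,ok=T), TRANSFORM:P1(v=0,ok=F), EMIT:-] out:-; bubbles=2
Tick 4: [PARSE:P3(v=1,ok=F), VALIDATE:-, TRANSFORM:P2(v=36,ok=T), EMIT:P1(v=0,ok=F)] out:-; bubbles=1
Tick 5: [PARSE:P4(v=17,ok=F), VALIDATE:P3(v=1,ok=F), TRANSFORM:-, EMIT:P2(v=36,ok=T)] out:P1(v=0); bubbles=1
Tick 6: [PARSE:-, VALIDATE:P4(v=17,ok=T), TRANSFORM:P3(v=0,ok=F), EMIT:-] out:P2(v=36); bubbles=2
Tick 7: [PARSE:-, VALIDATE:-, TRANSFORM:P4(v=51,ok=T), EMIT:P3(v=0,ok=F)] out:-; bubbles=2
Tick 8: [PARSE:-, VALIDATE:-, TRANSFORM:-, EMIT:P4(v=51,ok=T)] out:P3(v=0); bubbles=3
Tick 9: [PARSE:-, VALIDATE:-, TRANSFORM:-, EMIT:-] out:P4(v=51); bubbles=4
Total bubble-slots: 20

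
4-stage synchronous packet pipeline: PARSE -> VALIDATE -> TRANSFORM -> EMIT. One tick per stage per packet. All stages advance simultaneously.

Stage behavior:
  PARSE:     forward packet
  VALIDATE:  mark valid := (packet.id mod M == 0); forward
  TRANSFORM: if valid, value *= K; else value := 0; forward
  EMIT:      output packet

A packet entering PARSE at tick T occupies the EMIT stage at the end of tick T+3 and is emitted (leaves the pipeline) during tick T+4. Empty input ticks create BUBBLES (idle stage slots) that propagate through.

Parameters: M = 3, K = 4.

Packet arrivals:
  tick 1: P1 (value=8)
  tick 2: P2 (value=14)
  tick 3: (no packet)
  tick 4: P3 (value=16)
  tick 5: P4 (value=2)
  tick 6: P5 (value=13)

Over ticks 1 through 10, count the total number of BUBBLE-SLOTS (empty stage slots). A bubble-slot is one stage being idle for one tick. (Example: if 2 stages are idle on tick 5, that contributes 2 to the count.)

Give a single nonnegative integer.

Answer: 20

Derivation:
Tick 1: [PARSE:P1(v=8,ok=F), VALIDATE:-, TRANSFORM:-, EMIT:-] out:-; bubbles=3
Tick 2: [PARSE:P2(v=14,ok=F), VALIDATE:P1(v=8,ok=F), TRANSFORM:-, EMIT:-] out:-; bubbles=2
Tick 3: [PARSE:-, VALIDATE:P2(v=14,ok=F), TRANSFORM:P1(v=0,ok=F), EMIT:-] out:-; bubbles=2
Tick 4: [PARSE:P3(v=16,ok=F), VALIDATE:-, TRANSFORM:P2(v=0,ok=F), EMIT:P1(v=0,ok=F)] out:-; bubbles=1
Tick 5: [PARSE:P4(v=2,ok=F), VALIDATE:P3(v=16,ok=T), TRANSFORM:-, EMIT:P2(v=0,ok=F)] out:P1(v=0); bubbles=1
Tick 6: [PARSE:P5(v=13,ok=F), VALIDATE:P4(v=2,ok=F), TRANSFORM:P3(v=64,ok=T), EMIT:-] out:P2(v=0); bubbles=1
Tick 7: [PARSE:-, VALIDATE:P5(v=13,ok=F), TRANSFORM:P4(v=0,ok=F), EMIT:P3(v=64,ok=T)] out:-; bubbles=1
Tick 8: [PARSE:-, VALIDATE:-, TRANSFORM:P5(v=0,ok=F), EMIT:P4(v=0,ok=F)] out:P3(v=64); bubbles=2
Tick 9: [PARSE:-, VALIDATE:-, TRANSFORM:-, EMIT:P5(v=0,ok=F)] out:P4(v=0); bubbles=3
Tick 10: [PARSE:-, VALIDATE:-, TRANSFORM:-, EMIT:-] out:P5(v=0); bubbles=4
Total bubble-slots: 20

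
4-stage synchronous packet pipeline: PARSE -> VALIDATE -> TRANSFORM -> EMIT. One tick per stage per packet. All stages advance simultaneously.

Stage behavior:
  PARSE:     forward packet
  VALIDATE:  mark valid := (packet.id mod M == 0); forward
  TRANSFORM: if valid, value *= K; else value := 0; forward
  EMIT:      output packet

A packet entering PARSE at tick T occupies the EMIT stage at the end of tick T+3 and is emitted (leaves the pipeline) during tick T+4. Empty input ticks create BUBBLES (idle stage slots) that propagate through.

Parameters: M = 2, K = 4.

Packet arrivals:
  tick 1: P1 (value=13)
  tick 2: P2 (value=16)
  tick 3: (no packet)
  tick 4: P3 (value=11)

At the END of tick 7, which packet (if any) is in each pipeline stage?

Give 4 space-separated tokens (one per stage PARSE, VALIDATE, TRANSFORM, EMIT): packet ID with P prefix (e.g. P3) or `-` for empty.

Answer: - - - P3

Derivation:
Tick 1: [PARSE:P1(v=13,ok=F), VALIDATE:-, TRANSFORM:-, EMIT:-] out:-; in:P1
Tick 2: [PARSE:P2(v=16,ok=F), VALIDATE:P1(v=13,ok=F), TRANSFORM:-, EMIT:-] out:-; in:P2
Tick 3: [PARSE:-, VALIDATE:P2(v=16,ok=T), TRANSFORM:P1(v=0,ok=F), EMIT:-] out:-; in:-
Tick 4: [PARSE:P3(v=11,ok=F), VALIDATE:-, TRANSFORM:P2(v=64,ok=T), EMIT:P1(v=0,ok=F)] out:-; in:P3
Tick 5: [PARSE:-, VALIDATE:P3(v=11,ok=F), TRANSFORM:-, EMIT:P2(v=64,ok=T)] out:P1(v=0); in:-
Tick 6: [PARSE:-, VALIDATE:-, TRANSFORM:P3(v=0,ok=F), EMIT:-] out:P2(v=64); in:-
Tick 7: [PARSE:-, VALIDATE:-, TRANSFORM:-, EMIT:P3(v=0,ok=F)] out:-; in:-
At end of tick 7: ['-', '-', '-', 'P3']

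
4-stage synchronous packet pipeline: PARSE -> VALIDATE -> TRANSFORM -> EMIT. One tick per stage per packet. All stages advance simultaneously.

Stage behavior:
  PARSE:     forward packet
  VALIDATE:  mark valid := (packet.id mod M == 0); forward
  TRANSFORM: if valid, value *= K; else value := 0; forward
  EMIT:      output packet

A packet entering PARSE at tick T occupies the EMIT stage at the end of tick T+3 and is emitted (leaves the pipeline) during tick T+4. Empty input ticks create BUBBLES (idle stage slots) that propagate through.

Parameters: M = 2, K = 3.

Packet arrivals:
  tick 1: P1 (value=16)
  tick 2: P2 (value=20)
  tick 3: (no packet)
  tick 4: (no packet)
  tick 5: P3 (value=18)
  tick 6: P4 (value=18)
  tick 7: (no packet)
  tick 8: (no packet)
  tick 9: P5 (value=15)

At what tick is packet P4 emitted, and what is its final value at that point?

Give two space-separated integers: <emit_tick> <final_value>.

Tick 1: [PARSE:P1(v=16,ok=F), VALIDATE:-, TRANSFORM:-, EMIT:-] out:-; in:P1
Tick 2: [PARSE:P2(v=20,ok=F), VALIDATE:P1(v=16,ok=F), TRANSFORM:-, EMIT:-] out:-; in:P2
Tick 3: [PARSE:-, VALIDATE:P2(v=20,ok=T), TRANSFORM:P1(v=0,ok=F), EMIT:-] out:-; in:-
Tick 4: [PARSE:-, VALIDATE:-, TRANSFORM:P2(v=60,ok=T), EMIT:P1(v=0,ok=F)] out:-; in:-
Tick 5: [PARSE:P3(v=18,ok=F), VALIDATE:-, TRANSFORM:-, EMIT:P2(v=60,ok=T)] out:P1(v=0); in:P3
Tick 6: [PARSE:P4(v=18,ok=F), VALIDATE:P3(v=18,ok=F), TRANSFORM:-, EMIT:-] out:P2(v=60); in:P4
Tick 7: [PARSE:-, VALIDATE:P4(v=18,ok=T), TRANSFORM:P3(v=0,ok=F), EMIT:-] out:-; in:-
Tick 8: [PARSE:-, VALIDATE:-, TRANSFORM:P4(v=54,ok=T), EMIT:P3(v=0,ok=F)] out:-; in:-
Tick 9: [PARSE:P5(v=15,ok=F), VALIDATE:-, TRANSFORM:-, EMIT:P4(v=54,ok=T)] out:P3(v=0); in:P5
Tick 10: [PARSE:-, VALIDATE:P5(v=15,ok=F), TRANSFORM:-, EMIT:-] out:P4(v=54); in:-
Tick 11: [PARSE:-, VALIDATE:-, TRANSFORM:P5(v=0,ok=F), EMIT:-] out:-; in:-
Tick 12: [PARSE:-, VALIDATE:-, TRANSFORM:-, EMIT:P5(v=0,ok=F)] out:-; in:-
Tick 13: [PARSE:-, VALIDATE:-, TRANSFORM:-, EMIT:-] out:P5(v=0); in:-
P4: arrives tick 6, valid=True (id=4, id%2=0), emit tick 10, final value 54

Answer: 10 54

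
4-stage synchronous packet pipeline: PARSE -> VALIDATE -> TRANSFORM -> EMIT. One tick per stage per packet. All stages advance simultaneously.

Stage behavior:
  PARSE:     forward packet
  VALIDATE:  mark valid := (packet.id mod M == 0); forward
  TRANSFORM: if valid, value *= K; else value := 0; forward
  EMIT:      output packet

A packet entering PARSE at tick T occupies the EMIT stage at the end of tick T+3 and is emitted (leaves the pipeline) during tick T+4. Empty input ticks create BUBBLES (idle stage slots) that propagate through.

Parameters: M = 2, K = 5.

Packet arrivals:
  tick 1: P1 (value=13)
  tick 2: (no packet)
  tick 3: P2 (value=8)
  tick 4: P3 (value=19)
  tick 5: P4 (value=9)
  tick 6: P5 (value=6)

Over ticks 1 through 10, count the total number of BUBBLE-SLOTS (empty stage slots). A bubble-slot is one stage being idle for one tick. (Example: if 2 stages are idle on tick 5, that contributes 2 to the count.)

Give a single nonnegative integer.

Answer: 20

Derivation:
Tick 1: [PARSE:P1(v=13,ok=F), VALIDATE:-, TRANSFORM:-, EMIT:-] out:-; bubbles=3
Tick 2: [PARSE:-, VALIDATE:P1(v=13,ok=F), TRANSFORM:-, EMIT:-] out:-; bubbles=3
Tick 3: [PARSE:P2(v=8,ok=F), VALIDATE:-, TRANSFORM:P1(v=0,ok=F), EMIT:-] out:-; bubbles=2
Tick 4: [PARSE:P3(v=19,ok=F), VALIDATE:P2(v=8,ok=T), TRANSFORM:-, EMIT:P1(v=0,ok=F)] out:-; bubbles=1
Tick 5: [PARSE:P4(v=9,ok=F), VALIDATE:P3(v=19,ok=F), TRANSFORM:P2(v=40,ok=T), EMIT:-] out:P1(v=0); bubbles=1
Tick 6: [PARSE:P5(v=6,ok=F), VALIDATE:P4(v=9,ok=T), TRANSFORM:P3(v=0,ok=F), EMIT:P2(v=40,ok=T)] out:-; bubbles=0
Tick 7: [PARSE:-, VALIDATE:P5(v=6,ok=F), TRANSFORM:P4(v=45,ok=T), EMIT:P3(v=0,ok=F)] out:P2(v=40); bubbles=1
Tick 8: [PARSE:-, VALIDATE:-, TRANSFORM:P5(v=0,ok=F), EMIT:P4(v=45,ok=T)] out:P3(v=0); bubbles=2
Tick 9: [PARSE:-, VALIDATE:-, TRANSFORM:-, EMIT:P5(v=0,ok=F)] out:P4(v=45); bubbles=3
Tick 10: [PARSE:-, VALIDATE:-, TRANSFORM:-, EMIT:-] out:P5(v=0); bubbles=4
Total bubble-slots: 20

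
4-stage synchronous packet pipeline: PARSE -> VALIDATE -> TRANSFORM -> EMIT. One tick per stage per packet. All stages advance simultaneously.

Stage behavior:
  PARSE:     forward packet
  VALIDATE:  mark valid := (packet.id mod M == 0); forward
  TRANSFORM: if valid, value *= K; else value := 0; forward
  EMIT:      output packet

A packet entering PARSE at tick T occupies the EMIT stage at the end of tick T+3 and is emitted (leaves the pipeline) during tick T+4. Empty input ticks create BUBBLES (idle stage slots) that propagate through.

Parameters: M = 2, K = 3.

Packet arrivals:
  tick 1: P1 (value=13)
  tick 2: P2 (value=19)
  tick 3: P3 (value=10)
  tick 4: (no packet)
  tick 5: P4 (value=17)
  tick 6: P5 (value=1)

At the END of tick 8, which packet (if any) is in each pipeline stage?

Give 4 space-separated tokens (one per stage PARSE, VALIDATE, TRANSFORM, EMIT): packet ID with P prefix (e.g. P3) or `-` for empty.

Tick 1: [PARSE:P1(v=13,ok=F), VALIDATE:-, TRANSFORM:-, EMIT:-] out:-; in:P1
Tick 2: [PARSE:P2(v=19,ok=F), VALIDATE:P1(v=13,ok=F), TRANSFORM:-, EMIT:-] out:-; in:P2
Tick 3: [PARSE:P3(v=10,ok=F), VALIDATE:P2(v=19,ok=T), TRANSFORM:P1(v=0,ok=F), EMIT:-] out:-; in:P3
Tick 4: [PARSE:-, VALIDATE:P3(v=10,ok=F), TRANSFORM:P2(v=57,ok=T), EMIT:P1(v=0,ok=F)] out:-; in:-
Tick 5: [PARSE:P4(v=17,ok=F), VALIDATE:-, TRANSFORM:P3(v=0,ok=F), EMIT:P2(v=57,ok=T)] out:P1(v=0); in:P4
Tick 6: [PARSE:P5(v=1,ok=F), VALIDATE:P4(v=17,ok=T), TRANSFORM:-, EMIT:P3(v=0,ok=F)] out:P2(v=57); in:P5
Tick 7: [PARSE:-, VALIDATE:P5(v=1,ok=F), TRANSFORM:P4(v=51,ok=T), EMIT:-] out:P3(v=0); in:-
Tick 8: [PARSE:-, VALIDATE:-, TRANSFORM:P5(v=0,ok=F), EMIT:P4(v=51,ok=T)] out:-; in:-
At end of tick 8: ['-', '-', 'P5', 'P4']

Answer: - - P5 P4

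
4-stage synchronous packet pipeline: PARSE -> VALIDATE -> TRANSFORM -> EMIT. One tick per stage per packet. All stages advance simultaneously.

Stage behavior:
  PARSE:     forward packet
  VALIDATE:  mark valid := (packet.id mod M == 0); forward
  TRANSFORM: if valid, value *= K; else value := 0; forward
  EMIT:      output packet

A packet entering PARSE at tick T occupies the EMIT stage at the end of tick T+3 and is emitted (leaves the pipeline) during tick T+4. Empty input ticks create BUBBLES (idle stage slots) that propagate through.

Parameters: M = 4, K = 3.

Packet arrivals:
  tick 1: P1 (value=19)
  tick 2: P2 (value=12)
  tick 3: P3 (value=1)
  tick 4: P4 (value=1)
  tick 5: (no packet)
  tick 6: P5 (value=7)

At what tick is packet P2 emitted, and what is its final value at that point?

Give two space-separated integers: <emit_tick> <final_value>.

Tick 1: [PARSE:P1(v=19,ok=F), VALIDATE:-, TRANSFORM:-, EMIT:-] out:-; in:P1
Tick 2: [PARSE:P2(v=12,ok=F), VALIDATE:P1(v=19,ok=F), TRANSFORM:-, EMIT:-] out:-; in:P2
Tick 3: [PARSE:P3(v=1,ok=F), VALIDATE:P2(v=12,ok=F), TRANSFORM:P1(v=0,ok=F), EMIT:-] out:-; in:P3
Tick 4: [PARSE:P4(v=1,ok=F), VALIDATE:P3(v=1,ok=F), TRANSFORM:P2(v=0,ok=F), EMIT:P1(v=0,ok=F)] out:-; in:P4
Tick 5: [PARSE:-, VALIDATE:P4(v=1,ok=T), TRANSFORM:P3(v=0,ok=F), EMIT:P2(v=0,ok=F)] out:P1(v=0); in:-
Tick 6: [PARSE:P5(v=7,ok=F), VALIDATE:-, TRANSFORM:P4(v=3,ok=T), EMIT:P3(v=0,ok=F)] out:P2(v=0); in:P5
Tick 7: [PARSE:-, VALIDATE:P5(v=7,ok=F), TRANSFORM:-, EMIT:P4(v=3,ok=T)] out:P3(v=0); in:-
Tick 8: [PARSE:-, VALIDATE:-, TRANSFORM:P5(v=0,ok=F), EMIT:-] out:P4(v=3); in:-
Tick 9: [PARSE:-, VALIDATE:-, TRANSFORM:-, EMIT:P5(v=0,ok=F)] out:-; in:-
Tick 10: [PARSE:-, VALIDATE:-, TRANSFORM:-, EMIT:-] out:P5(v=0); in:-
P2: arrives tick 2, valid=False (id=2, id%4=2), emit tick 6, final value 0

Answer: 6 0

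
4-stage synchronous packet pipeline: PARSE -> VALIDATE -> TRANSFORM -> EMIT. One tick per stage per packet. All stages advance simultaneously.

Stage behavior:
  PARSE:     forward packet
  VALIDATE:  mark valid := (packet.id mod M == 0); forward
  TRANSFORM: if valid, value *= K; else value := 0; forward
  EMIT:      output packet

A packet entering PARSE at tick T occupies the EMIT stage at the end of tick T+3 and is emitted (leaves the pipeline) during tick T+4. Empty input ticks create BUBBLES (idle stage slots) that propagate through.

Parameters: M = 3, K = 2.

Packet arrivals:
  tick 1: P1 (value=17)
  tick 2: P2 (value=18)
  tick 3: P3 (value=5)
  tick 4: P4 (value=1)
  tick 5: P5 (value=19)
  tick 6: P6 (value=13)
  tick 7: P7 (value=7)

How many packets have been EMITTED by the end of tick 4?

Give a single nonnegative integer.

Answer: 0

Derivation:
Tick 1: [PARSE:P1(v=17,ok=F), VALIDATE:-, TRANSFORM:-, EMIT:-] out:-; in:P1
Tick 2: [PARSE:P2(v=18,ok=F), VALIDATE:P1(v=17,ok=F), TRANSFORM:-, EMIT:-] out:-; in:P2
Tick 3: [PARSE:P3(v=5,ok=F), VALIDATE:P2(v=18,ok=F), TRANSFORM:P1(v=0,ok=F), EMIT:-] out:-; in:P3
Tick 4: [PARSE:P4(v=1,ok=F), VALIDATE:P3(v=5,ok=T), TRANSFORM:P2(v=0,ok=F), EMIT:P1(v=0,ok=F)] out:-; in:P4
Emitted by tick 4: []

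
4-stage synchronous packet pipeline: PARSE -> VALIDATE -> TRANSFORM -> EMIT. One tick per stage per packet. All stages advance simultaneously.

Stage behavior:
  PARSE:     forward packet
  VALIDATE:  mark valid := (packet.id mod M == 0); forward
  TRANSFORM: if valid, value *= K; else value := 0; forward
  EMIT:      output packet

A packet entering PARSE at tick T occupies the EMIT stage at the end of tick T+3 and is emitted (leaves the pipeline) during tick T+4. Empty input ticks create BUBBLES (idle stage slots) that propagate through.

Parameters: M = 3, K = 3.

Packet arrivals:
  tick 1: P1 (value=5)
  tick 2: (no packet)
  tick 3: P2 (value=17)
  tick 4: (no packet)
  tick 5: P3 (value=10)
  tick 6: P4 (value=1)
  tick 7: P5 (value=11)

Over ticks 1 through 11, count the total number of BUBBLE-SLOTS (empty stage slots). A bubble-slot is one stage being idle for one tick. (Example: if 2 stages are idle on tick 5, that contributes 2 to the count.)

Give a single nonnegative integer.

Tick 1: [PARSE:P1(v=5,ok=F), VALIDATE:-, TRANSFORM:-, EMIT:-] out:-; bubbles=3
Tick 2: [PARSE:-, VALIDATE:P1(v=5,ok=F), TRANSFORM:-, EMIT:-] out:-; bubbles=3
Tick 3: [PARSE:P2(v=17,ok=F), VALIDATE:-, TRANSFORM:P1(v=0,ok=F), EMIT:-] out:-; bubbles=2
Tick 4: [PARSE:-, VALIDATE:P2(v=17,ok=F), TRANSFORM:-, EMIT:P1(v=0,ok=F)] out:-; bubbles=2
Tick 5: [PARSE:P3(v=10,ok=F), VALIDATE:-, TRANSFORM:P2(v=0,ok=F), EMIT:-] out:P1(v=0); bubbles=2
Tick 6: [PARSE:P4(v=1,ok=F), VALIDATE:P3(v=10,ok=T), TRANSFORM:-, EMIT:P2(v=0,ok=F)] out:-; bubbles=1
Tick 7: [PARSE:P5(v=11,ok=F), VALIDATE:P4(v=1,ok=F), TRANSFORM:P3(v=30,ok=T), EMIT:-] out:P2(v=0); bubbles=1
Tick 8: [PARSE:-, VALIDATE:P5(v=11,ok=F), TRANSFORM:P4(v=0,ok=F), EMIT:P3(v=30,ok=T)] out:-; bubbles=1
Tick 9: [PARSE:-, VALIDATE:-, TRANSFORM:P5(v=0,ok=F), EMIT:P4(v=0,ok=F)] out:P3(v=30); bubbles=2
Tick 10: [PARSE:-, VALIDATE:-, TRANSFORM:-, EMIT:P5(v=0,ok=F)] out:P4(v=0); bubbles=3
Tick 11: [PARSE:-, VALIDATE:-, TRANSFORM:-, EMIT:-] out:P5(v=0); bubbles=4
Total bubble-slots: 24

Answer: 24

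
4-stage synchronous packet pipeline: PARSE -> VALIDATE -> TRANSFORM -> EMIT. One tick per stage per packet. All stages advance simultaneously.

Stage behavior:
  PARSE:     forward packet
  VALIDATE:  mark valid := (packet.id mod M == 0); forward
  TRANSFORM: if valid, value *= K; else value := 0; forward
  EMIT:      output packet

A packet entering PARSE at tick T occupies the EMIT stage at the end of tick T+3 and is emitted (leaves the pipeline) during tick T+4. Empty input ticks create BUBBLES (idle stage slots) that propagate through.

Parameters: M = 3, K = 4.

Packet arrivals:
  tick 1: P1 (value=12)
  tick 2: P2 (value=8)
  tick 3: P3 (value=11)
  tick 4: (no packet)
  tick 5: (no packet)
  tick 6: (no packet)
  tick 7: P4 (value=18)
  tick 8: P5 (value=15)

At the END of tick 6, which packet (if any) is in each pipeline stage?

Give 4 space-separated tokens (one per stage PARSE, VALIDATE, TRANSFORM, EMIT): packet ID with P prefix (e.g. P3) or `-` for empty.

Answer: - - - P3

Derivation:
Tick 1: [PARSE:P1(v=12,ok=F), VALIDATE:-, TRANSFORM:-, EMIT:-] out:-; in:P1
Tick 2: [PARSE:P2(v=8,ok=F), VALIDATE:P1(v=12,ok=F), TRANSFORM:-, EMIT:-] out:-; in:P2
Tick 3: [PARSE:P3(v=11,ok=F), VALIDATE:P2(v=8,ok=F), TRANSFORM:P1(v=0,ok=F), EMIT:-] out:-; in:P3
Tick 4: [PARSE:-, VALIDATE:P3(v=11,ok=T), TRANSFORM:P2(v=0,ok=F), EMIT:P1(v=0,ok=F)] out:-; in:-
Tick 5: [PARSE:-, VALIDATE:-, TRANSFORM:P3(v=44,ok=T), EMIT:P2(v=0,ok=F)] out:P1(v=0); in:-
Tick 6: [PARSE:-, VALIDATE:-, TRANSFORM:-, EMIT:P3(v=44,ok=T)] out:P2(v=0); in:-
At end of tick 6: ['-', '-', '-', 'P3']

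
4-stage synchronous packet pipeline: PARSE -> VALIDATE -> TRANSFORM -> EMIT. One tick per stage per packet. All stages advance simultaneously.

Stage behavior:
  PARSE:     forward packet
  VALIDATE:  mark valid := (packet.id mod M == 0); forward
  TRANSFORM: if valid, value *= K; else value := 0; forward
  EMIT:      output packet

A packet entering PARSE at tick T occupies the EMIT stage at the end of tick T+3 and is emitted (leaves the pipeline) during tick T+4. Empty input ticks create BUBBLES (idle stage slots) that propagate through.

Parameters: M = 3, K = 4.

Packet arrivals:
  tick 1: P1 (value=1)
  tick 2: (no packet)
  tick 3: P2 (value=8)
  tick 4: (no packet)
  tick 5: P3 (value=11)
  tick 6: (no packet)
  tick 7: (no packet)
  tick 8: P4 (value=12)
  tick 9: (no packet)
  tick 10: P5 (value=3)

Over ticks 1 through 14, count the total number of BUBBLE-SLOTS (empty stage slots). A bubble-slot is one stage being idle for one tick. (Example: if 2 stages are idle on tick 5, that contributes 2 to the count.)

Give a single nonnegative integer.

Tick 1: [PARSE:P1(v=1,ok=F), VALIDATE:-, TRANSFORM:-, EMIT:-] out:-; bubbles=3
Tick 2: [PARSE:-, VALIDATE:P1(v=1,ok=F), TRANSFORM:-, EMIT:-] out:-; bubbles=3
Tick 3: [PARSE:P2(v=8,ok=F), VALIDATE:-, TRANSFORM:P1(v=0,ok=F), EMIT:-] out:-; bubbles=2
Tick 4: [PARSE:-, VALIDATE:P2(v=8,ok=F), TRANSFORM:-, EMIT:P1(v=0,ok=F)] out:-; bubbles=2
Tick 5: [PARSE:P3(v=11,ok=F), VALIDATE:-, TRANSFORM:P2(v=0,ok=F), EMIT:-] out:P1(v=0); bubbles=2
Tick 6: [PARSE:-, VALIDATE:P3(v=11,ok=T), TRANSFORM:-, EMIT:P2(v=0,ok=F)] out:-; bubbles=2
Tick 7: [PARSE:-, VALIDATE:-, TRANSFORM:P3(v=44,ok=T), EMIT:-] out:P2(v=0); bubbles=3
Tick 8: [PARSE:P4(v=12,ok=F), VALIDATE:-, TRANSFORM:-, EMIT:P3(v=44,ok=T)] out:-; bubbles=2
Tick 9: [PARSE:-, VALIDATE:P4(v=12,ok=F), TRANSFORM:-, EMIT:-] out:P3(v=44); bubbles=3
Tick 10: [PARSE:P5(v=3,ok=F), VALIDATE:-, TRANSFORM:P4(v=0,ok=F), EMIT:-] out:-; bubbles=2
Tick 11: [PARSE:-, VALIDATE:P5(v=3,ok=F), TRANSFORM:-, EMIT:P4(v=0,ok=F)] out:-; bubbles=2
Tick 12: [PARSE:-, VALIDATE:-, TRANSFORM:P5(v=0,ok=F), EMIT:-] out:P4(v=0); bubbles=3
Tick 13: [PARSE:-, VALIDATE:-, TRANSFORM:-, EMIT:P5(v=0,ok=F)] out:-; bubbles=3
Tick 14: [PARSE:-, VALIDATE:-, TRANSFORM:-, EMIT:-] out:P5(v=0); bubbles=4
Total bubble-slots: 36

Answer: 36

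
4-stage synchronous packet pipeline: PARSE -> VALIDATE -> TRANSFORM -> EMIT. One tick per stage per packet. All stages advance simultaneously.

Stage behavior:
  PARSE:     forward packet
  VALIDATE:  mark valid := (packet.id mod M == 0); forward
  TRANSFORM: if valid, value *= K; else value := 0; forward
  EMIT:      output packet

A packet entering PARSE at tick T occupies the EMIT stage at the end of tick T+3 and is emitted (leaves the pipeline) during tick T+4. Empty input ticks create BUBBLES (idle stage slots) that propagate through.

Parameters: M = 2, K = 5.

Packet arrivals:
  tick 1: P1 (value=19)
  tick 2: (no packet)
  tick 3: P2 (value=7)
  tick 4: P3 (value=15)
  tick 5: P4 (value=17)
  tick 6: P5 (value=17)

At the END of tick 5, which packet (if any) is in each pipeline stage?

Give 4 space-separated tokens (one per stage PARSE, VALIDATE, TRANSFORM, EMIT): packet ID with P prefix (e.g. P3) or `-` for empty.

Answer: P4 P3 P2 -

Derivation:
Tick 1: [PARSE:P1(v=19,ok=F), VALIDATE:-, TRANSFORM:-, EMIT:-] out:-; in:P1
Tick 2: [PARSE:-, VALIDATE:P1(v=19,ok=F), TRANSFORM:-, EMIT:-] out:-; in:-
Tick 3: [PARSE:P2(v=7,ok=F), VALIDATE:-, TRANSFORM:P1(v=0,ok=F), EMIT:-] out:-; in:P2
Tick 4: [PARSE:P3(v=15,ok=F), VALIDATE:P2(v=7,ok=T), TRANSFORM:-, EMIT:P1(v=0,ok=F)] out:-; in:P3
Tick 5: [PARSE:P4(v=17,ok=F), VALIDATE:P3(v=15,ok=F), TRANSFORM:P2(v=35,ok=T), EMIT:-] out:P1(v=0); in:P4
At end of tick 5: ['P4', 'P3', 'P2', '-']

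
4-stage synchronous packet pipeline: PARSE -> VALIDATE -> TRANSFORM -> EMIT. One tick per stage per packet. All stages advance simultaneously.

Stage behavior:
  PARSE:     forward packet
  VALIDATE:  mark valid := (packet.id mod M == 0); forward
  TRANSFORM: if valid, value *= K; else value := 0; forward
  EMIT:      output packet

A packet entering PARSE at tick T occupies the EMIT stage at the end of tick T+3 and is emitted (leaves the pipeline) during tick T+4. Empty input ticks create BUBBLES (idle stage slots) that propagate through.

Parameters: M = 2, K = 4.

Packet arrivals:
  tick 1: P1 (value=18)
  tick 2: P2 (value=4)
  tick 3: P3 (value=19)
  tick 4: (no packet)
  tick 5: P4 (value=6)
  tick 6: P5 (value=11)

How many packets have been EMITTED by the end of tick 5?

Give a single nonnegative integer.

Answer: 1

Derivation:
Tick 1: [PARSE:P1(v=18,ok=F), VALIDATE:-, TRANSFORM:-, EMIT:-] out:-; in:P1
Tick 2: [PARSE:P2(v=4,ok=F), VALIDATE:P1(v=18,ok=F), TRANSFORM:-, EMIT:-] out:-; in:P2
Tick 3: [PARSE:P3(v=19,ok=F), VALIDATE:P2(v=4,ok=T), TRANSFORM:P1(v=0,ok=F), EMIT:-] out:-; in:P3
Tick 4: [PARSE:-, VALIDATE:P3(v=19,ok=F), TRANSFORM:P2(v=16,ok=T), EMIT:P1(v=0,ok=F)] out:-; in:-
Tick 5: [PARSE:P4(v=6,ok=F), VALIDATE:-, TRANSFORM:P3(v=0,ok=F), EMIT:P2(v=16,ok=T)] out:P1(v=0); in:P4
Emitted by tick 5: ['P1']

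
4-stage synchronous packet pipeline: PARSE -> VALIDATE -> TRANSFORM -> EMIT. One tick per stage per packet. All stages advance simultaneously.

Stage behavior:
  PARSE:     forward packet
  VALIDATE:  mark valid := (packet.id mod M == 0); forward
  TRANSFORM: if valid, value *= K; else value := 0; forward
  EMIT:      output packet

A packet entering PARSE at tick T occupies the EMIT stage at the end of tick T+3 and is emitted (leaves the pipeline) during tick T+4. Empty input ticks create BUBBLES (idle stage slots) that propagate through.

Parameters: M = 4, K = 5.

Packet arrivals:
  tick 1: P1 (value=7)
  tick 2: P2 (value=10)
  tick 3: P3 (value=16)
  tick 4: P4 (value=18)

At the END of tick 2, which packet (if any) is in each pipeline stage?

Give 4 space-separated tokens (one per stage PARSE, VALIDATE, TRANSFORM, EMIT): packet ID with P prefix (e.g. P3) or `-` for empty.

Tick 1: [PARSE:P1(v=7,ok=F), VALIDATE:-, TRANSFORM:-, EMIT:-] out:-; in:P1
Tick 2: [PARSE:P2(v=10,ok=F), VALIDATE:P1(v=7,ok=F), TRANSFORM:-, EMIT:-] out:-; in:P2
At end of tick 2: ['P2', 'P1', '-', '-']

Answer: P2 P1 - -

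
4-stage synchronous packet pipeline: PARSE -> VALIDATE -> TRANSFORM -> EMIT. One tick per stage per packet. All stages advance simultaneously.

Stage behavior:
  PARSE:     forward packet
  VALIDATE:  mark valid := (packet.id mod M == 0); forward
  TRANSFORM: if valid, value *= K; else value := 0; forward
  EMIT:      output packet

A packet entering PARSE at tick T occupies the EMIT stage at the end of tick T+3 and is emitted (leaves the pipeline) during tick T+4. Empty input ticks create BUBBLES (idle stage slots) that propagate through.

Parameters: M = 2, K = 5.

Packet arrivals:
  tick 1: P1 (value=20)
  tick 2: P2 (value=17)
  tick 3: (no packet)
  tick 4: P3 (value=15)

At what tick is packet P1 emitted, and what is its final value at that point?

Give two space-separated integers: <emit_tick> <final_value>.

Tick 1: [PARSE:P1(v=20,ok=F), VALIDATE:-, TRANSFORM:-, EMIT:-] out:-; in:P1
Tick 2: [PARSE:P2(v=17,ok=F), VALIDATE:P1(v=20,ok=F), TRANSFORM:-, EMIT:-] out:-; in:P2
Tick 3: [PARSE:-, VALIDATE:P2(v=17,ok=T), TRANSFORM:P1(v=0,ok=F), EMIT:-] out:-; in:-
Tick 4: [PARSE:P3(v=15,ok=F), VALIDATE:-, TRANSFORM:P2(v=85,ok=T), EMIT:P1(v=0,ok=F)] out:-; in:P3
Tick 5: [PARSE:-, VALIDATE:P3(v=15,ok=F), TRANSFORM:-, EMIT:P2(v=85,ok=T)] out:P1(v=0); in:-
Tick 6: [PARSE:-, VALIDATE:-, TRANSFORM:P3(v=0,ok=F), EMIT:-] out:P2(v=85); in:-
Tick 7: [PARSE:-, VALIDATE:-, TRANSFORM:-, EMIT:P3(v=0,ok=F)] out:-; in:-
Tick 8: [PARSE:-, VALIDATE:-, TRANSFORM:-, EMIT:-] out:P3(v=0); in:-
P1: arrives tick 1, valid=False (id=1, id%2=1), emit tick 5, final value 0

Answer: 5 0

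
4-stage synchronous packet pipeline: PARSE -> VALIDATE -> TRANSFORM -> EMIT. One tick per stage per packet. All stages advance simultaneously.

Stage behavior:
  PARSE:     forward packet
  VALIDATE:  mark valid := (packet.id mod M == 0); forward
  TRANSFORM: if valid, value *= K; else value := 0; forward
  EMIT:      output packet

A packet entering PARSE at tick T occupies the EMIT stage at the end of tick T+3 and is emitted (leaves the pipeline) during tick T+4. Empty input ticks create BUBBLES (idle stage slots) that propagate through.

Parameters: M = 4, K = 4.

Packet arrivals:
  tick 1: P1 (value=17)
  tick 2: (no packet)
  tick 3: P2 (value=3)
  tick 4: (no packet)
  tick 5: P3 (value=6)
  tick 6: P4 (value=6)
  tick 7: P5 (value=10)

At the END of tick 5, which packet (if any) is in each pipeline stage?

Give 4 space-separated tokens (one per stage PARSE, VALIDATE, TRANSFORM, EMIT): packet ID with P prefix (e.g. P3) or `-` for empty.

Tick 1: [PARSE:P1(v=17,ok=F), VALIDATE:-, TRANSFORM:-, EMIT:-] out:-; in:P1
Tick 2: [PARSE:-, VALIDATE:P1(v=17,ok=F), TRANSFORM:-, EMIT:-] out:-; in:-
Tick 3: [PARSE:P2(v=3,ok=F), VALIDATE:-, TRANSFORM:P1(v=0,ok=F), EMIT:-] out:-; in:P2
Tick 4: [PARSE:-, VALIDATE:P2(v=3,ok=F), TRANSFORM:-, EMIT:P1(v=0,ok=F)] out:-; in:-
Tick 5: [PARSE:P3(v=6,ok=F), VALIDATE:-, TRANSFORM:P2(v=0,ok=F), EMIT:-] out:P1(v=0); in:P3
At end of tick 5: ['P3', '-', 'P2', '-']

Answer: P3 - P2 -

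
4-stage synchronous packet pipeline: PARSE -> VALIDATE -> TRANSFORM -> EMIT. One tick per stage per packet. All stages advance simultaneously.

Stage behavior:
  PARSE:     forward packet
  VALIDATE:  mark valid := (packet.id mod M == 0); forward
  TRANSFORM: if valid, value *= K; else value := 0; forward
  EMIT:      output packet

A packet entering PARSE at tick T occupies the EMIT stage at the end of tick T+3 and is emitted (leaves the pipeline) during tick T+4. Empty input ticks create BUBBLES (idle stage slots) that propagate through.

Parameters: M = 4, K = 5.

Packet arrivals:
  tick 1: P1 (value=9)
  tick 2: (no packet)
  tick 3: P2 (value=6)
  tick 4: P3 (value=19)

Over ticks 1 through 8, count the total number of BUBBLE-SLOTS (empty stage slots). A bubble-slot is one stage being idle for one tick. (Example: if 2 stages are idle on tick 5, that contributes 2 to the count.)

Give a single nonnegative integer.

Tick 1: [PARSE:P1(v=9,ok=F), VALIDATE:-, TRANSFORM:-, EMIT:-] out:-; bubbles=3
Tick 2: [PARSE:-, VALIDATE:P1(v=9,ok=F), TRANSFORM:-, EMIT:-] out:-; bubbles=3
Tick 3: [PARSE:P2(v=6,ok=F), VALIDATE:-, TRANSFORM:P1(v=0,ok=F), EMIT:-] out:-; bubbles=2
Tick 4: [PARSE:P3(v=19,ok=F), VALIDATE:P2(v=6,ok=F), TRANSFORM:-, EMIT:P1(v=0,ok=F)] out:-; bubbles=1
Tick 5: [PARSE:-, VALIDATE:P3(v=19,ok=F), TRANSFORM:P2(v=0,ok=F), EMIT:-] out:P1(v=0); bubbles=2
Tick 6: [PARSE:-, VALIDATE:-, TRANSFORM:P3(v=0,ok=F), EMIT:P2(v=0,ok=F)] out:-; bubbles=2
Tick 7: [PARSE:-, VALIDATE:-, TRANSFORM:-, EMIT:P3(v=0,ok=F)] out:P2(v=0); bubbles=3
Tick 8: [PARSE:-, VALIDATE:-, TRANSFORM:-, EMIT:-] out:P3(v=0); bubbles=4
Total bubble-slots: 20

Answer: 20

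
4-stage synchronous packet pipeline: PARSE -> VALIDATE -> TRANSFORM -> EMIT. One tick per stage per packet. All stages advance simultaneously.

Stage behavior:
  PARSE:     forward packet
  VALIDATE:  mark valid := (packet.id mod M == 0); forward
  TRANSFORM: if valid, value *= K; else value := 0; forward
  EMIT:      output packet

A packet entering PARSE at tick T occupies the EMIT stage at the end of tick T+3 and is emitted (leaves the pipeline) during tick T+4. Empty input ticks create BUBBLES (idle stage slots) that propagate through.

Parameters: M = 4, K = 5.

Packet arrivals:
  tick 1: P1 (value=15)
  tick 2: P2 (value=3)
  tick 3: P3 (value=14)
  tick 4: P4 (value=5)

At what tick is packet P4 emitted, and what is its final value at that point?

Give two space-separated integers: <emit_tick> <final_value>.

Answer: 8 25

Derivation:
Tick 1: [PARSE:P1(v=15,ok=F), VALIDATE:-, TRANSFORM:-, EMIT:-] out:-; in:P1
Tick 2: [PARSE:P2(v=3,ok=F), VALIDATE:P1(v=15,ok=F), TRANSFORM:-, EMIT:-] out:-; in:P2
Tick 3: [PARSE:P3(v=14,ok=F), VALIDATE:P2(v=3,ok=F), TRANSFORM:P1(v=0,ok=F), EMIT:-] out:-; in:P3
Tick 4: [PARSE:P4(v=5,ok=F), VALIDATE:P3(v=14,ok=F), TRANSFORM:P2(v=0,ok=F), EMIT:P1(v=0,ok=F)] out:-; in:P4
Tick 5: [PARSE:-, VALIDATE:P4(v=5,ok=T), TRANSFORM:P3(v=0,ok=F), EMIT:P2(v=0,ok=F)] out:P1(v=0); in:-
Tick 6: [PARSE:-, VALIDATE:-, TRANSFORM:P4(v=25,ok=T), EMIT:P3(v=0,ok=F)] out:P2(v=0); in:-
Tick 7: [PARSE:-, VALIDATE:-, TRANSFORM:-, EMIT:P4(v=25,ok=T)] out:P3(v=0); in:-
Tick 8: [PARSE:-, VALIDATE:-, TRANSFORM:-, EMIT:-] out:P4(v=25); in:-
P4: arrives tick 4, valid=True (id=4, id%4=0), emit tick 8, final value 25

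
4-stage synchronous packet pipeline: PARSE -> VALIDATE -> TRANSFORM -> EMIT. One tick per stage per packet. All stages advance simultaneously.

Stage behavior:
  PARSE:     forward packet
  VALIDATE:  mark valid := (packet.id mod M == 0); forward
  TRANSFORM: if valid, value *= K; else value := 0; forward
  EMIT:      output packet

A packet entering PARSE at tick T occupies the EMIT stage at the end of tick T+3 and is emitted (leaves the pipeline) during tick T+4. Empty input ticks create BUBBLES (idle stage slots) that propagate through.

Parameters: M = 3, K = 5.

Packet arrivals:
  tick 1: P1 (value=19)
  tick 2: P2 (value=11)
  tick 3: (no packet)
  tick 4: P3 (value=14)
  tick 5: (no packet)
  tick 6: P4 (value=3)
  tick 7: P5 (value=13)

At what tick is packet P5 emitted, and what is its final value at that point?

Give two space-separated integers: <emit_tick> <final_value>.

Tick 1: [PARSE:P1(v=19,ok=F), VALIDATE:-, TRANSFORM:-, EMIT:-] out:-; in:P1
Tick 2: [PARSE:P2(v=11,ok=F), VALIDATE:P1(v=19,ok=F), TRANSFORM:-, EMIT:-] out:-; in:P2
Tick 3: [PARSE:-, VALIDATE:P2(v=11,ok=F), TRANSFORM:P1(v=0,ok=F), EMIT:-] out:-; in:-
Tick 4: [PARSE:P3(v=14,ok=F), VALIDATE:-, TRANSFORM:P2(v=0,ok=F), EMIT:P1(v=0,ok=F)] out:-; in:P3
Tick 5: [PARSE:-, VALIDATE:P3(v=14,ok=T), TRANSFORM:-, EMIT:P2(v=0,ok=F)] out:P1(v=0); in:-
Tick 6: [PARSE:P4(v=3,ok=F), VALIDATE:-, TRANSFORM:P3(v=70,ok=T), EMIT:-] out:P2(v=0); in:P4
Tick 7: [PARSE:P5(v=13,ok=F), VALIDATE:P4(v=3,ok=F), TRANSFORM:-, EMIT:P3(v=70,ok=T)] out:-; in:P5
Tick 8: [PARSE:-, VALIDATE:P5(v=13,ok=F), TRANSFORM:P4(v=0,ok=F), EMIT:-] out:P3(v=70); in:-
Tick 9: [PARSE:-, VALIDATE:-, TRANSFORM:P5(v=0,ok=F), EMIT:P4(v=0,ok=F)] out:-; in:-
Tick 10: [PARSE:-, VALIDATE:-, TRANSFORM:-, EMIT:P5(v=0,ok=F)] out:P4(v=0); in:-
Tick 11: [PARSE:-, VALIDATE:-, TRANSFORM:-, EMIT:-] out:P5(v=0); in:-
P5: arrives tick 7, valid=False (id=5, id%3=2), emit tick 11, final value 0

Answer: 11 0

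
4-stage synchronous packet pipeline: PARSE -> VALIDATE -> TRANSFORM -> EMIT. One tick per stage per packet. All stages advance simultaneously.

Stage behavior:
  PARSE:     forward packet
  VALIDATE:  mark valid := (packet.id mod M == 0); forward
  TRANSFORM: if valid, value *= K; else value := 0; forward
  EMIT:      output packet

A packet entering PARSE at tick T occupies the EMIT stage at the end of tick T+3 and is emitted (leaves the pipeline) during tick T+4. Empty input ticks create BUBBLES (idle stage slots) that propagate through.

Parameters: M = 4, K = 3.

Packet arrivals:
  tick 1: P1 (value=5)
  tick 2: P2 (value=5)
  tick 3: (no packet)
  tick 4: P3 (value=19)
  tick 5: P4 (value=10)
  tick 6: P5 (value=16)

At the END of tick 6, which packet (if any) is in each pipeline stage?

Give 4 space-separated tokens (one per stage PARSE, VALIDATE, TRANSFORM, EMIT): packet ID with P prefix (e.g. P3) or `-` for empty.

Answer: P5 P4 P3 -

Derivation:
Tick 1: [PARSE:P1(v=5,ok=F), VALIDATE:-, TRANSFORM:-, EMIT:-] out:-; in:P1
Tick 2: [PARSE:P2(v=5,ok=F), VALIDATE:P1(v=5,ok=F), TRANSFORM:-, EMIT:-] out:-; in:P2
Tick 3: [PARSE:-, VALIDATE:P2(v=5,ok=F), TRANSFORM:P1(v=0,ok=F), EMIT:-] out:-; in:-
Tick 4: [PARSE:P3(v=19,ok=F), VALIDATE:-, TRANSFORM:P2(v=0,ok=F), EMIT:P1(v=0,ok=F)] out:-; in:P3
Tick 5: [PARSE:P4(v=10,ok=F), VALIDATE:P3(v=19,ok=F), TRANSFORM:-, EMIT:P2(v=0,ok=F)] out:P1(v=0); in:P4
Tick 6: [PARSE:P5(v=16,ok=F), VALIDATE:P4(v=10,ok=T), TRANSFORM:P3(v=0,ok=F), EMIT:-] out:P2(v=0); in:P5
At end of tick 6: ['P5', 'P4', 'P3', '-']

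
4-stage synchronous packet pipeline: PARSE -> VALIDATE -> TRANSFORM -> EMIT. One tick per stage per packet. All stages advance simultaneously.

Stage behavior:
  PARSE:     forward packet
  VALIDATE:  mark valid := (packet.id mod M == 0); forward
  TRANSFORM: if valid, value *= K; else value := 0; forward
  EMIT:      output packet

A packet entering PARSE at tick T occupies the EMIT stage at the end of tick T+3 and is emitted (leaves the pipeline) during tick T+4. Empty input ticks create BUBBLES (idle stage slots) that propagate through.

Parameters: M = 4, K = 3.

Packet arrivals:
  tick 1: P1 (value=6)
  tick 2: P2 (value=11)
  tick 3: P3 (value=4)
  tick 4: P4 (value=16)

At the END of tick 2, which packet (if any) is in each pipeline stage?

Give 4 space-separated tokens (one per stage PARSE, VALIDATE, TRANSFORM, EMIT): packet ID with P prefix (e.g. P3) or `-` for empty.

Tick 1: [PARSE:P1(v=6,ok=F), VALIDATE:-, TRANSFORM:-, EMIT:-] out:-; in:P1
Tick 2: [PARSE:P2(v=11,ok=F), VALIDATE:P1(v=6,ok=F), TRANSFORM:-, EMIT:-] out:-; in:P2
At end of tick 2: ['P2', 'P1', '-', '-']

Answer: P2 P1 - -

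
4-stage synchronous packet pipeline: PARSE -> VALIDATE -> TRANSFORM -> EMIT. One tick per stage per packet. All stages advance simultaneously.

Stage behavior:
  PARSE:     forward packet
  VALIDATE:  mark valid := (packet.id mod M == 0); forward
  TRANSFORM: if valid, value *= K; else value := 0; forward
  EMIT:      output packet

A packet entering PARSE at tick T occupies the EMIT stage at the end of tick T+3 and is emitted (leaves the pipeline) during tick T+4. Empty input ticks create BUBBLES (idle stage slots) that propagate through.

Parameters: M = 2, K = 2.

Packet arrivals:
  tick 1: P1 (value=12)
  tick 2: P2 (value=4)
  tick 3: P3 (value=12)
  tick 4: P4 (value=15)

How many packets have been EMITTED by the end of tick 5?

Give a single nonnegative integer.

Answer: 1

Derivation:
Tick 1: [PARSE:P1(v=12,ok=F), VALIDATE:-, TRANSFORM:-, EMIT:-] out:-; in:P1
Tick 2: [PARSE:P2(v=4,ok=F), VALIDATE:P1(v=12,ok=F), TRANSFORM:-, EMIT:-] out:-; in:P2
Tick 3: [PARSE:P3(v=12,ok=F), VALIDATE:P2(v=4,ok=T), TRANSFORM:P1(v=0,ok=F), EMIT:-] out:-; in:P3
Tick 4: [PARSE:P4(v=15,ok=F), VALIDATE:P3(v=12,ok=F), TRANSFORM:P2(v=8,ok=T), EMIT:P1(v=0,ok=F)] out:-; in:P4
Tick 5: [PARSE:-, VALIDATE:P4(v=15,ok=T), TRANSFORM:P3(v=0,ok=F), EMIT:P2(v=8,ok=T)] out:P1(v=0); in:-
Emitted by tick 5: ['P1']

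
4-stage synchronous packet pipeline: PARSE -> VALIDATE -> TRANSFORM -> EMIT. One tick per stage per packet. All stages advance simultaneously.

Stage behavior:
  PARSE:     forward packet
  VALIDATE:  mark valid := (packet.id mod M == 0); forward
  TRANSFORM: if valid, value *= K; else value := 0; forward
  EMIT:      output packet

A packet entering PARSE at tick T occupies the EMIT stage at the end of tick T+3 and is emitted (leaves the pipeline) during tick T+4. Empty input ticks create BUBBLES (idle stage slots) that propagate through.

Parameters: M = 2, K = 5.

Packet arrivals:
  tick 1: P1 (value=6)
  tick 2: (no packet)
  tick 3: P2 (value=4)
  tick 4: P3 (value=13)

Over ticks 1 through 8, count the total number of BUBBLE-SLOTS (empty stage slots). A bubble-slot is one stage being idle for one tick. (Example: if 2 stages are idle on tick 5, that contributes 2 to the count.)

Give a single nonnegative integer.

Answer: 20

Derivation:
Tick 1: [PARSE:P1(v=6,ok=F), VALIDATE:-, TRANSFORM:-, EMIT:-] out:-; bubbles=3
Tick 2: [PARSE:-, VALIDATE:P1(v=6,ok=F), TRANSFORM:-, EMIT:-] out:-; bubbles=3
Tick 3: [PARSE:P2(v=4,ok=F), VALIDATE:-, TRANSFORM:P1(v=0,ok=F), EMIT:-] out:-; bubbles=2
Tick 4: [PARSE:P3(v=13,ok=F), VALIDATE:P2(v=4,ok=T), TRANSFORM:-, EMIT:P1(v=0,ok=F)] out:-; bubbles=1
Tick 5: [PARSE:-, VALIDATE:P3(v=13,ok=F), TRANSFORM:P2(v=20,ok=T), EMIT:-] out:P1(v=0); bubbles=2
Tick 6: [PARSE:-, VALIDATE:-, TRANSFORM:P3(v=0,ok=F), EMIT:P2(v=20,ok=T)] out:-; bubbles=2
Tick 7: [PARSE:-, VALIDATE:-, TRANSFORM:-, EMIT:P3(v=0,ok=F)] out:P2(v=20); bubbles=3
Tick 8: [PARSE:-, VALIDATE:-, TRANSFORM:-, EMIT:-] out:P3(v=0); bubbles=4
Total bubble-slots: 20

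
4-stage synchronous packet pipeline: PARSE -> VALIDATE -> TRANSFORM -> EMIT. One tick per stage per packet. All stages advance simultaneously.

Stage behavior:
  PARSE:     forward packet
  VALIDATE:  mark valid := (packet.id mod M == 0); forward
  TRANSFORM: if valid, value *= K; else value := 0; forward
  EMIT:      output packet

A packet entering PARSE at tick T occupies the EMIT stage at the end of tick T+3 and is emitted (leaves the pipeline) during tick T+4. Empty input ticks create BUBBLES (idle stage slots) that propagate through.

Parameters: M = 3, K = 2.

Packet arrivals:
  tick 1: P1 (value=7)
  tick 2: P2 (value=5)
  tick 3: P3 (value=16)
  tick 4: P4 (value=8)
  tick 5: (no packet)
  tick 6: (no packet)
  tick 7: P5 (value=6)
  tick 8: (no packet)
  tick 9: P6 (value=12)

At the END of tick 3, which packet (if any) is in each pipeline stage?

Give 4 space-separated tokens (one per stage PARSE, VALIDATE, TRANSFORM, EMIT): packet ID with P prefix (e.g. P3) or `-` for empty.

Answer: P3 P2 P1 -

Derivation:
Tick 1: [PARSE:P1(v=7,ok=F), VALIDATE:-, TRANSFORM:-, EMIT:-] out:-; in:P1
Tick 2: [PARSE:P2(v=5,ok=F), VALIDATE:P1(v=7,ok=F), TRANSFORM:-, EMIT:-] out:-; in:P2
Tick 3: [PARSE:P3(v=16,ok=F), VALIDATE:P2(v=5,ok=F), TRANSFORM:P1(v=0,ok=F), EMIT:-] out:-; in:P3
At end of tick 3: ['P3', 'P2', 'P1', '-']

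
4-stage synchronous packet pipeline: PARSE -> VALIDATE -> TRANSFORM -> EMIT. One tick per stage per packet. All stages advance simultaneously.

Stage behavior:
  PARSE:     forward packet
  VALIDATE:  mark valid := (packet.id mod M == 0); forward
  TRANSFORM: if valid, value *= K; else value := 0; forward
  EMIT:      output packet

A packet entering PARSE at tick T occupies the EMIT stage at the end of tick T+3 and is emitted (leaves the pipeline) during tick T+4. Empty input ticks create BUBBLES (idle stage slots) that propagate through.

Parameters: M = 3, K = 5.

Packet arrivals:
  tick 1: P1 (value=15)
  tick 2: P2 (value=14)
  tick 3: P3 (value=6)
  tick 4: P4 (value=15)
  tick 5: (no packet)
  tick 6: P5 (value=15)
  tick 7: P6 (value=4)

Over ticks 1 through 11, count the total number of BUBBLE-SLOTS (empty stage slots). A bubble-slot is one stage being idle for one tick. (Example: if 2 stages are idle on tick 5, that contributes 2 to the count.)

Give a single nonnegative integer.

Answer: 20

Derivation:
Tick 1: [PARSE:P1(v=15,ok=F), VALIDATE:-, TRANSFORM:-, EMIT:-] out:-; bubbles=3
Tick 2: [PARSE:P2(v=14,ok=F), VALIDATE:P1(v=15,ok=F), TRANSFORM:-, EMIT:-] out:-; bubbles=2
Tick 3: [PARSE:P3(v=6,ok=F), VALIDATE:P2(v=14,ok=F), TRANSFORM:P1(v=0,ok=F), EMIT:-] out:-; bubbles=1
Tick 4: [PARSE:P4(v=15,ok=F), VALIDATE:P3(v=6,ok=T), TRANSFORM:P2(v=0,ok=F), EMIT:P1(v=0,ok=F)] out:-; bubbles=0
Tick 5: [PARSE:-, VALIDATE:P4(v=15,ok=F), TRANSFORM:P3(v=30,ok=T), EMIT:P2(v=0,ok=F)] out:P1(v=0); bubbles=1
Tick 6: [PARSE:P5(v=15,ok=F), VALIDATE:-, TRANSFORM:P4(v=0,ok=F), EMIT:P3(v=30,ok=T)] out:P2(v=0); bubbles=1
Tick 7: [PARSE:P6(v=4,ok=F), VALIDATE:P5(v=15,ok=F), TRANSFORM:-, EMIT:P4(v=0,ok=F)] out:P3(v=30); bubbles=1
Tick 8: [PARSE:-, VALIDATE:P6(v=4,ok=T), TRANSFORM:P5(v=0,ok=F), EMIT:-] out:P4(v=0); bubbles=2
Tick 9: [PARSE:-, VALIDATE:-, TRANSFORM:P6(v=20,ok=T), EMIT:P5(v=0,ok=F)] out:-; bubbles=2
Tick 10: [PARSE:-, VALIDATE:-, TRANSFORM:-, EMIT:P6(v=20,ok=T)] out:P5(v=0); bubbles=3
Tick 11: [PARSE:-, VALIDATE:-, TRANSFORM:-, EMIT:-] out:P6(v=20); bubbles=4
Total bubble-slots: 20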